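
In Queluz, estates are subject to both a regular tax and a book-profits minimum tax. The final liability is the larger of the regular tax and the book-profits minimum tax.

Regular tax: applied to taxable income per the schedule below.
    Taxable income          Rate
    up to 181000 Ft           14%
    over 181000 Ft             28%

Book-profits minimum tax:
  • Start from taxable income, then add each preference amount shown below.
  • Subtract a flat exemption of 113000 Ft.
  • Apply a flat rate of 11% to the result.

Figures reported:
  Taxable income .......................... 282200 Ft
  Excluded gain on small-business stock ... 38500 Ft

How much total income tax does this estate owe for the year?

Book-profits minimum tax:
  Adjusted income: 282200 Ft + 38500 Ft = 320700 Ft
  Less exemption 113000 Ft → base 207700 Ft
  207700 Ft × 11% = 22847 Ft

Regular tax:
  181000 Ft × 14% = 25340 Ft
  101200 Ft × 28% = 28336 Ft
  → 53676 Ft

53676 Ft > 22847 Ft, so the regular tax governs.

53676 Ft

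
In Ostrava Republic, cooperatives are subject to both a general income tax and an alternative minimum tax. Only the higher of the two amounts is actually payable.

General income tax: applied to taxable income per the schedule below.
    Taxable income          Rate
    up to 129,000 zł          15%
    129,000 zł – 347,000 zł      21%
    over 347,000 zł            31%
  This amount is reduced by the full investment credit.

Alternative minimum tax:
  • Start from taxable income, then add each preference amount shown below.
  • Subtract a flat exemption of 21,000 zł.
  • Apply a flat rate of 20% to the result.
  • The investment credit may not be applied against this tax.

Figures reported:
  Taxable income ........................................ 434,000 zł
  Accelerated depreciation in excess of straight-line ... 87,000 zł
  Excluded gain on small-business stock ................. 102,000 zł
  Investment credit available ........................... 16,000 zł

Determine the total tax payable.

120,400 zł

General income tax:
  129,000 zł × 15% = 19,350 zł
  218,000 zł × 21% = 45,780 zł
  87,000 zł × 31% = 26,970 zł
  → 92,100 zł
  Less investment credit 16,000 zł → 76,100 zł

Alternative minimum tax:
  Adjusted income: 434,000 zł + 87,000 zł + 102,000 zł = 623,000 zł
  Less exemption 21,000 zł → base 602,000 zł
  602,000 zł × 20% = 120,400 zł

120,400 zł > 76,100 zł, so the alternative minimum tax is the binding amount.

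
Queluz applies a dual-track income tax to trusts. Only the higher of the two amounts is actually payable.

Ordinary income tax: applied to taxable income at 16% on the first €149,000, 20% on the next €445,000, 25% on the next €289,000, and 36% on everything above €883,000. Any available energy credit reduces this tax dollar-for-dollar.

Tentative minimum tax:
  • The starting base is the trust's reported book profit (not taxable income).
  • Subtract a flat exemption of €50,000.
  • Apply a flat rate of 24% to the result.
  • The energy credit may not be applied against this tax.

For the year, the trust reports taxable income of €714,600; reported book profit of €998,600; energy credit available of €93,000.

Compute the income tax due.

Ordinary income tax:
  €149,000 × 16% = €23,840
  €445,000 × 20% = €89,000
  €120,600 × 25% = €30,150
  → €142,990
  Less energy credit €93,000 → €49,990

Tentative minimum tax:
  Base (reported book profit): €998,600
  Less exemption €50,000 → base €948,600
  €948,600 × 24% = €227,664

€227,664 > €49,990, so the tentative minimum tax is the binding amount.

€227,664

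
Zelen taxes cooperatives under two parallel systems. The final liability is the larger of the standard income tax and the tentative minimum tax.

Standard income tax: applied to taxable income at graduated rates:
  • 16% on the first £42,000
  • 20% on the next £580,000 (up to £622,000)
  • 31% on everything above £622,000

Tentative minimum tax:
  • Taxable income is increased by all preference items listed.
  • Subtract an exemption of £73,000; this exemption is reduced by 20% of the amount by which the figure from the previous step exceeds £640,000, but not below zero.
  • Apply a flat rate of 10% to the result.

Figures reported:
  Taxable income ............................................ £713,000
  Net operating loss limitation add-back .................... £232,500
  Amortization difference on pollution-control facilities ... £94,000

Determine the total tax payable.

£150,930

Tentative minimum tax:
  Adjusted income: £713,000 + £232,500 + £94,000 = £1,039,500
  Exemption: 20% × (£1,039,500 − £640,000) = £79,900 ≥ £73,000, so the exemption is fully phased out
  Base: £1,039,500 − £0 = £1,039,500
  £1,039,500 × 10% = £103,950

Standard income tax:
  £42,000 × 16% = £6,720
  £580,000 × 20% = £116,000
  £91,000 × 31% = £28,210
  → £150,930

£150,930 > £103,950, so the standard income tax governs.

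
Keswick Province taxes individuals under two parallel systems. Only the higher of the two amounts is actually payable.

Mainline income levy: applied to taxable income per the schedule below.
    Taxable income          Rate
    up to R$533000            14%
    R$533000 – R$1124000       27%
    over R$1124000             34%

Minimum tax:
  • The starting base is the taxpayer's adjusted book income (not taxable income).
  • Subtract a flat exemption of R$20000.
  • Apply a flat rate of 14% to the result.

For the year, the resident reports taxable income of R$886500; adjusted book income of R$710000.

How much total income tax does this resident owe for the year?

Minimum tax:
  Base (adjusted book income): R$710000
  Less exemption R$20000 → base R$690000
  R$690000 × 14% = R$96600

Mainline income levy:
  R$533000 × 14% = R$74620
  R$353500 × 27% = R$95445
  → R$170065

R$170065 > R$96600, so the mainline income levy governs.

R$170065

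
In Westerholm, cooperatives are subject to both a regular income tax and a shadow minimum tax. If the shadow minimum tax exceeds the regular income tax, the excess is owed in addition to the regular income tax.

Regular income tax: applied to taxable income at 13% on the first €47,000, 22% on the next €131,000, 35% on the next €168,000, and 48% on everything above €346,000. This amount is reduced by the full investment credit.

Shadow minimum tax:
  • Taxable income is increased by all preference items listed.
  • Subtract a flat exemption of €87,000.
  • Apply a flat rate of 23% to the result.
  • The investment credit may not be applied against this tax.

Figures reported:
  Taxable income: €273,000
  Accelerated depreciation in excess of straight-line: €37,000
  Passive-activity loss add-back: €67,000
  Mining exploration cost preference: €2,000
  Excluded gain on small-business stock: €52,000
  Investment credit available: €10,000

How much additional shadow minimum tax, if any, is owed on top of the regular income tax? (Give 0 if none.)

Shadow minimum tax:
  Adjusted income: €273,000 + €37,000 + €67,000 + €2,000 + €52,000 = €431,000
  Less exemption €87,000 → base €344,000
  €344,000 × 23% = €79,120

Regular income tax:
  €47,000 × 13% = €6,110
  €131,000 × 22% = €28,820
  €95,000 × 35% = €33,250
  → €68,180
  Less investment credit €10,000 → €58,180

Excess of shadow minimum tax over regular income tax: €79,120 − €58,180 = €20,940.

€20,940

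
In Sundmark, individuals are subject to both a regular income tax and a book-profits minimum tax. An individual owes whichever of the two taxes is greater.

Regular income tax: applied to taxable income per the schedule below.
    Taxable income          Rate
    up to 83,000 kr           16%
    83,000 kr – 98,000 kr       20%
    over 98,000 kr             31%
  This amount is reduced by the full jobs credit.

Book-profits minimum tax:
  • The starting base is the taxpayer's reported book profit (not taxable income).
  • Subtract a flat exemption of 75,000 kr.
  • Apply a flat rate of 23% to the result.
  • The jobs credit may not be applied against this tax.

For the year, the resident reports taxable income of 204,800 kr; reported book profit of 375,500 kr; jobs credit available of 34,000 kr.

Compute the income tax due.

Regular income tax:
  83,000 kr × 16% = 13,280 kr
  15,000 kr × 20% = 3,000 kr
  106,800 kr × 31% = 33,108 kr
  → 49,388 kr
  Less jobs credit 34,000 kr → 15,388 kr

Book-profits minimum tax:
  Base (reported book profit): 375,500 kr
  Less exemption 75,000 kr → base 300,500 kr
  300,500 kr × 23% = 69,115 kr

69,115 kr > 15,388 kr, so the book-profits minimum tax is the binding amount.

69,115 kr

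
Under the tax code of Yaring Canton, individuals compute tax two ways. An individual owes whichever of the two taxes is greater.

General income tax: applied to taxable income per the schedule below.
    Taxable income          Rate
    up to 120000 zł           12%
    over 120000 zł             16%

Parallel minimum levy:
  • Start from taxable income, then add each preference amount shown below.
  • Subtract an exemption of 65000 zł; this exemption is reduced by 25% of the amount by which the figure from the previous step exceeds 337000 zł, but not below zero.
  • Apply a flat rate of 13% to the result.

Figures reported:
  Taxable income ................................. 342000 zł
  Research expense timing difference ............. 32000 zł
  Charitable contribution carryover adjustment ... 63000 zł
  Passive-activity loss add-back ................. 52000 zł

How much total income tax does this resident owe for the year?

Parallel minimum levy:
  Adjusted income: 342000 zł + 32000 zł + 63000 zł + 52000 zł = 489000 zł
  Exemption: 65000 zł − 25% × (489000 zł − 337000 zł) = 65000 zł − 38000 zł = 27000 zł
  Base: 489000 zł − 27000 zł = 462000 zł
  462000 zł × 13% = 60060 zł

General income tax:
  120000 zł × 12% = 14400 zł
  222000 zł × 16% = 35520 zł
  → 49920 zł

60060 zł > 49920 zł, so the parallel minimum levy is the binding amount.

60060 zł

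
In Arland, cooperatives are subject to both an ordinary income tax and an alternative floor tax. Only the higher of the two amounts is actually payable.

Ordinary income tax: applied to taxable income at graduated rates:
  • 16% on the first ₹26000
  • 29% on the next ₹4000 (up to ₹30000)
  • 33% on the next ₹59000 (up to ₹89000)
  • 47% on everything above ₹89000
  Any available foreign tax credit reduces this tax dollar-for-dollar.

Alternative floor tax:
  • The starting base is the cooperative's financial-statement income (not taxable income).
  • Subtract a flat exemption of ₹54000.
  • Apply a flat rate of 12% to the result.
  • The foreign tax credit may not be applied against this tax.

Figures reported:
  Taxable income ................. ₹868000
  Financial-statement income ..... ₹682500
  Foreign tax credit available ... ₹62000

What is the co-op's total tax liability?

Alternative floor tax:
  Base (financial-statement income): ₹682500
  Less exemption ₹54000 → base ₹628500
  ₹628500 × 12% = ₹75420

Ordinary income tax:
  ₹26000 × 16% = ₹4160
  ₹4000 × 29% = ₹1160
  ₹59000 × 33% = ₹19470
  ₹779000 × 47% = ₹366130
  → ₹390920
  Less foreign tax credit ₹62000 → ₹328920

₹328920 > ₹75420, so the ordinary income tax governs.

₹328920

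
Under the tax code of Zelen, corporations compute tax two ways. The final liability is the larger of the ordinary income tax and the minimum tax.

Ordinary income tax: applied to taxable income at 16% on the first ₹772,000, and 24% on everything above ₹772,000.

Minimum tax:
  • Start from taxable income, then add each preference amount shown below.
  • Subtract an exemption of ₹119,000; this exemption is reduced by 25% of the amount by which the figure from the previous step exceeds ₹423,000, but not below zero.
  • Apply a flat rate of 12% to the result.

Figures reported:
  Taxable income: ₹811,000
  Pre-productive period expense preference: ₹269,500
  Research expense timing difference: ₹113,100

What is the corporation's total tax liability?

Ordinary income tax:
  ₹772,000 × 16% = ₹123,520
  ₹39,000 × 24% = ₹9,360
  → ₹132,880

Minimum tax:
  Adjusted income: ₹811,000 + ₹269,500 + ₹113,100 = ₹1,193,600
  Exemption: 25% × (₹1,193,600 − ₹423,000) = ₹192,650 ≥ ₹119,000, so the exemption is fully phased out
  Base: ₹1,193,600 − ₹0 = ₹1,193,600
  ₹1,193,600 × 12% = ₹143,232

₹143,232 > ₹132,880, so the minimum tax is the binding amount.

₹143,232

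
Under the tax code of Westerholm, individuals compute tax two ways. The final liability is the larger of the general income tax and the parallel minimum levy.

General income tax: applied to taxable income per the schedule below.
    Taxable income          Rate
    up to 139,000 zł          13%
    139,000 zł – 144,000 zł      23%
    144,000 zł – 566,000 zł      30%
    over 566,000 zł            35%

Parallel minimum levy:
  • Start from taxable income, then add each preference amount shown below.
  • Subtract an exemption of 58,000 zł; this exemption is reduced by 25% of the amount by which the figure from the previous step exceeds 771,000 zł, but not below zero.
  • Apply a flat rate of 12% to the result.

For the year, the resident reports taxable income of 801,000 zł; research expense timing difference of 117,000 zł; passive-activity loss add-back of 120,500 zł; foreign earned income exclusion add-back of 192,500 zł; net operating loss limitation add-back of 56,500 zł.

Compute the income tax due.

Parallel minimum levy:
  Adjusted income: 801,000 zł + 117,000 zł + 120,500 zł + 192,500 zł + 56,500 zł = 1,287,500 zł
  Exemption: 25% × (1,287,500 zł − 771,000 zł) = 129,125 zł ≥ 58,000 zł, so the exemption is fully phased out
  Base: 1,287,500 zł − 0 zł = 1,287,500 zł
  1,287,500 zł × 12% = 154,500 zł

General income tax:
  139,000 zł × 13% = 18,070 zł
  5,000 zł × 23% = 1,150 zł
  422,000 zł × 30% = 126,600 zł
  235,000 zł × 35% = 82,250 zł
  → 228,070 zł

228,070 zł > 154,500 zł, so the general income tax governs.

228,070 zł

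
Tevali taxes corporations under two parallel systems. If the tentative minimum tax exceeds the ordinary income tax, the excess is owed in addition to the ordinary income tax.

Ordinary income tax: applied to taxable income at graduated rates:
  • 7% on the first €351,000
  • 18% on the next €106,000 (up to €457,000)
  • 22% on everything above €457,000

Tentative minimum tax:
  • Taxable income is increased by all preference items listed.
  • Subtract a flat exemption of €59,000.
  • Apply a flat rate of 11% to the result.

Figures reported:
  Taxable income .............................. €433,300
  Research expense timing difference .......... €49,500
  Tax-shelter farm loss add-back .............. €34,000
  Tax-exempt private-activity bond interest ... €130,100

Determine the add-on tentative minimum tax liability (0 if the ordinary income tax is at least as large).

Tentative minimum tax:
  Adjusted income: €433,300 + €49,500 + €34,000 + €130,100 = €646,900
  Less exemption €59,000 → base €587,900
  €587,900 × 11% = €64,669

Ordinary income tax:
  €351,000 × 7% = €24,570
  €82,300 × 18% = €14,814
  → €39,384

Excess of tentative minimum tax over ordinary income tax: €64,669 − €39,384 = €25,285.

€25,285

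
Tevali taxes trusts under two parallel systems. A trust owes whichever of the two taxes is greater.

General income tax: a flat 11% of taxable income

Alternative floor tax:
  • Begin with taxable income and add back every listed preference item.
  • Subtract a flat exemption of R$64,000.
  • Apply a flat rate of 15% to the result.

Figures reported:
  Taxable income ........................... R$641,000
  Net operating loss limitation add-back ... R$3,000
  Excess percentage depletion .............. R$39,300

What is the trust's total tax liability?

General income tax:
  R$641,000 × 11% = R$70,510

Alternative floor tax:
  Adjusted income: R$641,000 + R$3,000 + R$39,300 = R$683,300
  Less exemption R$64,000 → base R$619,300
  R$619,300 × 15% = R$92,895

R$92,895 > R$70,510, so the alternative floor tax is the binding amount.

R$92,895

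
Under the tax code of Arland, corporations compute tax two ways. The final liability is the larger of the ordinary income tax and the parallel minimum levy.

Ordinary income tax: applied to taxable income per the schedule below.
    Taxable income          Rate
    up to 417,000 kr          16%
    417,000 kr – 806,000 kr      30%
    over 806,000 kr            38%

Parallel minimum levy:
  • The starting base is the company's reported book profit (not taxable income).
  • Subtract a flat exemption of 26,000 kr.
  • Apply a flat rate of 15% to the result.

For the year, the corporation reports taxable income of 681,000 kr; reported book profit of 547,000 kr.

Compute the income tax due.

145,920 kr

Ordinary income tax:
  417,000 kr × 16% = 66,720 kr
  264,000 kr × 30% = 79,200 kr
  → 145,920 kr

Parallel minimum levy:
  Base (reported book profit): 547,000 kr
  Less exemption 26,000 kr → base 521,000 kr
  521,000 kr × 15% = 78,150 kr

145,920 kr > 78,150 kr, so the ordinary income tax governs.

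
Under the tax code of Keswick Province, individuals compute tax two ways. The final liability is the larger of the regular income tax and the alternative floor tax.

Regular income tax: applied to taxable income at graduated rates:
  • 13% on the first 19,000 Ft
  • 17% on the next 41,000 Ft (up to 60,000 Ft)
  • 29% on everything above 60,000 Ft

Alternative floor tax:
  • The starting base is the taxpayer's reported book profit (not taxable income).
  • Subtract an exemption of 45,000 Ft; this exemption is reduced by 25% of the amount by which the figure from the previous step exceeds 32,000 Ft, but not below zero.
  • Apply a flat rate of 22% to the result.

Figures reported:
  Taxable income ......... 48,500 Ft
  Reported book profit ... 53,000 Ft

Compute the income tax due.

Alternative floor tax:
  Base (reported book profit): 53,000 Ft
  Exemption: 45,000 Ft − 25% × (53,000 Ft − 32,000 Ft) = 45,000 Ft − 5,250 Ft = 39,750 Ft
  Base: 53,000 Ft − 39,750 Ft = 13,250 Ft
  13,250 Ft × 22% = 2,915 Ft

Regular income tax:
  19,000 Ft × 13% = 2,470 Ft
  29,500 Ft × 17% = 5,015 Ft
  → 7,485 Ft

7,485 Ft > 2,915 Ft, so the regular income tax governs.

7,485 Ft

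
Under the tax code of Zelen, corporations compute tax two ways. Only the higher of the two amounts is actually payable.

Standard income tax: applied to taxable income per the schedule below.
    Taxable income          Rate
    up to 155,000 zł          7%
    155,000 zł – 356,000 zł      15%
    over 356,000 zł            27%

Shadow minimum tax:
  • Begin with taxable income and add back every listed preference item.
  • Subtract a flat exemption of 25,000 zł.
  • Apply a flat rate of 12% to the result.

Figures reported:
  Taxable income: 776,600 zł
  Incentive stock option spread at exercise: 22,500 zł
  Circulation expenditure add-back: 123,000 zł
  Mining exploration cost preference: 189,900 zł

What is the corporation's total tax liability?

154,562 zł

Shadow minimum tax:
  Adjusted income: 776,600 zł + 22,500 zł + 123,000 zł + 189,900 zł = 1,112,000 zł
  Less exemption 25,000 zł → base 1,087,000 zł
  1,087,000 zł × 12% = 130,440 zł

Standard income tax:
  155,000 zł × 7% = 10,850 zł
  201,000 zł × 15% = 30,150 zł
  420,600 zł × 27% = 113,562 zł
  → 154,562 zł

154,562 zł > 130,440 zł, so the standard income tax governs.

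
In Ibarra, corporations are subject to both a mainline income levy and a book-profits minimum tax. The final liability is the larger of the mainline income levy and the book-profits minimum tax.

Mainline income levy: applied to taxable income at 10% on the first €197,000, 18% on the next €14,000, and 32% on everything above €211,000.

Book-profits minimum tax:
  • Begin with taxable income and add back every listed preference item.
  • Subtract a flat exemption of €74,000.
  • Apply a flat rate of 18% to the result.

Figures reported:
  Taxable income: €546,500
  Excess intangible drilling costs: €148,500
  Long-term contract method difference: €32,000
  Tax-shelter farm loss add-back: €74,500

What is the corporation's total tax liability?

€130,950

Book-profits minimum tax:
  Adjusted income: €546,500 + €148,500 + €32,000 + €74,500 = €801,500
  Less exemption €74,000 → base €727,500
  €727,500 × 18% = €130,950

Mainline income levy:
  €197,000 × 10% = €19,700
  €14,000 × 18% = €2,520
  €335,500 × 32% = €107,360
  → €129,580

€130,950 > €129,580, so the book-profits minimum tax is the binding amount.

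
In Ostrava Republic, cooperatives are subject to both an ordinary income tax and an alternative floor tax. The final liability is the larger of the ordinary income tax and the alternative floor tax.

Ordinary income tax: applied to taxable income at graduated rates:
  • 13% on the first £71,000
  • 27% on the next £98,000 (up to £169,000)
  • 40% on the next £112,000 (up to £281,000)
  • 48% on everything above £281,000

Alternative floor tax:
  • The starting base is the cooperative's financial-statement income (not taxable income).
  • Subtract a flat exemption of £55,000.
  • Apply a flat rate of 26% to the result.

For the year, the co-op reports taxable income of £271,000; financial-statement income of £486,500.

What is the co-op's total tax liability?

£112,190

Alternative floor tax:
  Base (financial-statement income): £486,500
  Less exemption £55,000 → base £431,500
  £431,500 × 26% = £112,190

Ordinary income tax:
  £71,000 × 13% = £9,230
  £98,000 × 27% = £26,460
  £102,000 × 40% = £40,800
  → £76,490

£112,190 > £76,490, so the alternative floor tax is the binding amount.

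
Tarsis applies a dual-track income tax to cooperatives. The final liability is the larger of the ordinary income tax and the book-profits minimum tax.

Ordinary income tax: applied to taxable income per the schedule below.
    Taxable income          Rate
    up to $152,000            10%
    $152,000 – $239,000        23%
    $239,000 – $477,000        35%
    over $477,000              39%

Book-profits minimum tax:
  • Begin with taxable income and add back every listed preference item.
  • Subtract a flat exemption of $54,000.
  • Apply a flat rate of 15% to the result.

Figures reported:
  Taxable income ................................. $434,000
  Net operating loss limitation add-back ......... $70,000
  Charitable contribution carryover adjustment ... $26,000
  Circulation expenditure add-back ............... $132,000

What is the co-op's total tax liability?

$103,460

Ordinary income tax:
  $152,000 × 10% = $15,200
  $87,000 × 23% = $20,010
  $195,000 × 35% = $68,250
  → $103,460

Book-profits minimum tax:
  Adjusted income: $434,000 + $70,000 + $26,000 + $132,000 = $662,000
  Less exemption $54,000 → base $608,000
  $608,000 × 15% = $91,200

$103,460 > $91,200, so the ordinary income tax governs.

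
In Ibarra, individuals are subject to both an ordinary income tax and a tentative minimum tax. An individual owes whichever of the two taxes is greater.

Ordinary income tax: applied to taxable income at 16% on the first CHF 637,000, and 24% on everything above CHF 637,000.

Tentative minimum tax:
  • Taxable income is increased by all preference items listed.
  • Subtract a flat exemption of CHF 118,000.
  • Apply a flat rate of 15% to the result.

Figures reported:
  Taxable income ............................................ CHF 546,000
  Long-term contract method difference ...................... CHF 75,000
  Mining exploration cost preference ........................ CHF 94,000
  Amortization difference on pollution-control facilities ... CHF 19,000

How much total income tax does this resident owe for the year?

CHF 92,400

Ordinary income tax:
  CHF 546,000 × 16% = CHF 87,360

Tentative minimum tax:
  Adjusted income: CHF 546,000 + CHF 75,000 + CHF 94,000 + CHF 19,000 = CHF 734,000
  Less exemption CHF 118,000 → base CHF 616,000
  CHF 616,000 × 15% = CHF 92,400

CHF 92,400 > CHF 87,360, so the tentative minimum tax is the binding amount.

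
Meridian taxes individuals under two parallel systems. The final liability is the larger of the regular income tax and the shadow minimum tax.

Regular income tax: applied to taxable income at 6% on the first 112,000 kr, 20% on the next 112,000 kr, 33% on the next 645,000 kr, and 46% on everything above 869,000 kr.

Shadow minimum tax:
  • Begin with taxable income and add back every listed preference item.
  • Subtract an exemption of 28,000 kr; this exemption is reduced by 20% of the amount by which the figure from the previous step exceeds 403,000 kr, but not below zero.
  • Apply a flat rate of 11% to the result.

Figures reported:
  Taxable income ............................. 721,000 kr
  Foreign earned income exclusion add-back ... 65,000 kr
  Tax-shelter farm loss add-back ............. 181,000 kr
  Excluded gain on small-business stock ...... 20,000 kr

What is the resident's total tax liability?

193,130 kr

Regular income tax:
  112,000 kr × 6% = 6,720 kr
  112,000 kr × 20% = 22,400 kr
  497,000 kr × 33% = 164,010 kr
  → 193,130 kr

Shadow minimum tax:
  Adjusted income: 721,000 kr + 65,000 kr + 181,000 kr + 20,000 kr = 987,000 kr
  Exemption: 20% × (987,000 kr − 403,000 kr) = 116,800 kr ≥ 28,000 kr, so the exemption is fully phased out
  Base: 987,000 kr − 0 kr = 987,000 kr
  987,000 kr × 11% = 108,570 kr

193,130 kr > 108,570 kr, so the regular income tax governs.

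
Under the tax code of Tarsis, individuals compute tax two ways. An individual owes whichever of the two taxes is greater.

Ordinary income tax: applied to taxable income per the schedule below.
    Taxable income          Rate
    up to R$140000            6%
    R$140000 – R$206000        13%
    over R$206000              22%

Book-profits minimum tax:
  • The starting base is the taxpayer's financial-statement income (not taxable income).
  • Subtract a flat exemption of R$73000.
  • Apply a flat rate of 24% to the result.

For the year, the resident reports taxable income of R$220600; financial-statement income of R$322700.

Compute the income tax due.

R$59928

Ordinary income tax:
  R$140000 × 6% = R$8400
  R$66000 × 13% = R$8580
  R$14600 × 22% = R$3212
  → R$20192

Book-profits minimum tax:
  Base (financial-statement income): R$322700
  Less exemption R$73000 → base R$249700
  R$249700 × 24% = R$59928

R$59928 > R$20192, so the book-profits minimum tax is the binding amount.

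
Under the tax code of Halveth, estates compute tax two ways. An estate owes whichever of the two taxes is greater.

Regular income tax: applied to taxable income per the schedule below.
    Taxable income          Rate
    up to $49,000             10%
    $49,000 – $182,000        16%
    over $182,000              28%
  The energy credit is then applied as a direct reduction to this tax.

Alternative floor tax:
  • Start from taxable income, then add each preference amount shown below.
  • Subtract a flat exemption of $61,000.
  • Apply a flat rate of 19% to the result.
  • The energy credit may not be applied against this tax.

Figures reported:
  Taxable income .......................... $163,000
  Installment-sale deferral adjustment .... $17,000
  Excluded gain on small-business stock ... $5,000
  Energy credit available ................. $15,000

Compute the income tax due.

$23,560

Alternative floor tax:
  Adjusted income: $163,000 + $17,000 + $5,000 = $185,000
  Less exemption $61,000 → base $124,000
  $124,000 × 19% = $23,560

Regular income tax:
  $49,000 × 10% = $4,900
  $114,000 × 16% = $18,240
  → $23,140
  Less energy credit $15,000 → $8,140

$23,560 > $8,140, so the alternative floor tax is the binding amount.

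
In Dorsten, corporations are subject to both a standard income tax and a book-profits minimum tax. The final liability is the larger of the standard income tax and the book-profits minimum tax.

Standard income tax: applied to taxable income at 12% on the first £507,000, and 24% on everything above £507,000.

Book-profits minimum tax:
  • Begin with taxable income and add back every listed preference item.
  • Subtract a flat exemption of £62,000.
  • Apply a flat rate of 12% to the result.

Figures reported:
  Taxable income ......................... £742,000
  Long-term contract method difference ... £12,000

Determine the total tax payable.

Standard income tax:
  £507,000 × 12% = £60,840
  £235,000 × 24% = £56,400
  → £117,240

Book-profits minimum tax:
  Adjusted income: £742,000 + £12,000 = £754,000
  Less exemption £62,000 → base £692,000
  £692,000 × 12% = £83,040

£117,240 > £83,040, so the standard income tax governs.

£117,240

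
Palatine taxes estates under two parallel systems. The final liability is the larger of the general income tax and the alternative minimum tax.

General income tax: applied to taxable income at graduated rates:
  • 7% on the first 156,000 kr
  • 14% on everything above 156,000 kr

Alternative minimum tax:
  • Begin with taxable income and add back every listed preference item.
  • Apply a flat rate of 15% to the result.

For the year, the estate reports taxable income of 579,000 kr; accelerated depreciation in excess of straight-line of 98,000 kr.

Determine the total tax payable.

General income tax:
  156,000 kr × 7% = 10,920 kr
  423,000 kr × 14% = 59,220 kr
  → 70,140 kr

Alternative minimum tax:
  Adjusted income: 579,000 kr + 98,000 kr = 677,000 kr
  677,000 kr × 15% = 101,550 kr

101,550 kr > 70,140 kr, so the alternative minimum tax is the binding amount.

101,550 kr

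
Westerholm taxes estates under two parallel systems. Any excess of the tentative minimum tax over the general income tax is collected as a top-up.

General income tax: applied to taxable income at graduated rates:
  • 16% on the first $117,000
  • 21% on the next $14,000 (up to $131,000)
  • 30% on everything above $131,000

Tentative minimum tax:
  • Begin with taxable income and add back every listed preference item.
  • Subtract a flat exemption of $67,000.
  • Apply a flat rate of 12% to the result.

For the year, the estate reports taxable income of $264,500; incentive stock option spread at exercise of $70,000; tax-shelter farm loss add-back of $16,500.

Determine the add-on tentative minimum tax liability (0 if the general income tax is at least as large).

Tentative minimum tax:
  Adjusted income: $264,500 + $70,000 + $16,500 = $351,000
  Less exemption $67,000 → base $284,000
  $284,000 × 12% = $34,080

General income tax:
  $117,000 × 16% = $18,720
  $14,000 × 21% = $2,940
  $133,500 × 30% = $40,050
  → $61,710

$34,080 ≤ $61,710, so no add-on is due.

$0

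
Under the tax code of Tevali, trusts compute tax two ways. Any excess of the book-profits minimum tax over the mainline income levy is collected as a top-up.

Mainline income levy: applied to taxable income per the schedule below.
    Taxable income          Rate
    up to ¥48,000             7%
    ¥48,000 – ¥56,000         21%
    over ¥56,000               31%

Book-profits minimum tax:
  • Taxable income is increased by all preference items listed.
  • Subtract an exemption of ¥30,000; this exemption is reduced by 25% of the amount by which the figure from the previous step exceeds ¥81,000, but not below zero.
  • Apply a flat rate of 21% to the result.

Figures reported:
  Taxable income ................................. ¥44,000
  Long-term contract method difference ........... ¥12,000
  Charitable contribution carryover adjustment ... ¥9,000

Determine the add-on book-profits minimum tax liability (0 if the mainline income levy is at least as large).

Mainline income levy:
  ¥44,000 × 7% = ¥3,080

Book-profits minimum tax:
  Adjusted income: ¥44,000 + ¥12,000 + ¥9,000 = ¥65,000
  Exemption: ¥65,000 ≤ ¥81,000, so full ¥30,000 applies
  Base: ¥65,000 − ¥30,000 = ¥35,000
  ¥35,000 × 21% = ¥7,350

Excess of book-profits minimum tax over mainline income levy: ¥7,350 − ¥3,080 = ¥4,270.

¥4,270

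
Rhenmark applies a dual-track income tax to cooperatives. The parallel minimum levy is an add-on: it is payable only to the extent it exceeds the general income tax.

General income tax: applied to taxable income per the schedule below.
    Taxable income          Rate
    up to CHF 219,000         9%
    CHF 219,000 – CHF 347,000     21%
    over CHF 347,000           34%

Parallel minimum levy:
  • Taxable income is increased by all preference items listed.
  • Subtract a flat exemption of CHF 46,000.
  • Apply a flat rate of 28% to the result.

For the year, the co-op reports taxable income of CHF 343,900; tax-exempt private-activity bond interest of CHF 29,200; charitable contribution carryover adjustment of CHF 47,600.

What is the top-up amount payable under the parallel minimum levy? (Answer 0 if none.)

CHF 58,977

General income tax:
  CHF 219,000 × 9% = CHF 19,710
  CHF 124,900 × 21% = CHF 26,229
  → CHF 45,939

Parallel minimum levy:
  Adjusted income: CHF 343,900 + CHF 29,200 + CHF 47,600 = CHF 420,700
  Less exemption CHF 46,000 → base CHF 374,700
  CHF 374,700 × 28% = CHF 104,916

Excess of parallel minimum levy over general income tax: CHF 104,916 − CHF 45,939 = CHF 58,977.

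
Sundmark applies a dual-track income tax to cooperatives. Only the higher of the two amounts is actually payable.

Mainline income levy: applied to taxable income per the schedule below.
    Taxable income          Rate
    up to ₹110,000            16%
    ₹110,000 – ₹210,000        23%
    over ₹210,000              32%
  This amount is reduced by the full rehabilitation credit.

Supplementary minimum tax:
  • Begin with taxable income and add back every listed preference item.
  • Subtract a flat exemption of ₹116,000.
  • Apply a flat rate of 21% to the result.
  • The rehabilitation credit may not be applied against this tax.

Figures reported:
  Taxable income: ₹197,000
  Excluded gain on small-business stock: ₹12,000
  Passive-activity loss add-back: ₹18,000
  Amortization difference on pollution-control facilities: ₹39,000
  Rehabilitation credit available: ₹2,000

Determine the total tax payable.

₹35,610

Mainline income levy:
  ₹110,000 × 16% = ₹17,600
  ₹87,000 × 23% = ₹20,010
  → ₹37,610
  Less rehabilitation credit ₹2,000 → ₹35,610

Supplementary minimum tax:
  Adjusted income: ₹197,000 + ₹12,000 + ₹18,000 + ₹39,000 = ₹266,000
  Less exemption ₹116,000 → base ₹150,000
  ₹150,000 × 21% = ₹31,500

₹35,610 > ₹31,500, so the mainline income levy governs.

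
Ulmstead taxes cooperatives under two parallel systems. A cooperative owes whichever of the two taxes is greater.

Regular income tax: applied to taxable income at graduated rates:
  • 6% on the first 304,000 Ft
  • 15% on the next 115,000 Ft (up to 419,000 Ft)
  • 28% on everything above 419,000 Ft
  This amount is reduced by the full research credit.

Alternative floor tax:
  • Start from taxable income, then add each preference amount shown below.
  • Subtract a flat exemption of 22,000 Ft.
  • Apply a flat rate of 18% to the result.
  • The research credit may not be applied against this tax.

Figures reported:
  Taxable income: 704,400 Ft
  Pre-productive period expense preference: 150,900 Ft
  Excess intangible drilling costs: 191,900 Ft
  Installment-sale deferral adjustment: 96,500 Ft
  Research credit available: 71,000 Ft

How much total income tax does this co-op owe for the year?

201,906 Ft

Regular income tax:
  304,000 Ft × 6% = 18,240 Ft
  115,000 Ft × 15% = 17,250 Ft
  285,400 Ft × 28% = 79,912 Ft
  → 115,402 Ft
  Less research credit 71,000 Ft → 44,402 Ft

Alternative floor tax:
  Adjusted income: 704,400 Ft + 150,900 Ft + 191,900 Ft + 96,500 Ft = 1,143,700 Ft
  Less exemption 22,000 Ft → base 1,121,700 Ft
  1,121,700 Ft × 18% = 201,906 Ft

201,906 Ft > 44,402 Ft, so the alternative floor tax is the binding amount.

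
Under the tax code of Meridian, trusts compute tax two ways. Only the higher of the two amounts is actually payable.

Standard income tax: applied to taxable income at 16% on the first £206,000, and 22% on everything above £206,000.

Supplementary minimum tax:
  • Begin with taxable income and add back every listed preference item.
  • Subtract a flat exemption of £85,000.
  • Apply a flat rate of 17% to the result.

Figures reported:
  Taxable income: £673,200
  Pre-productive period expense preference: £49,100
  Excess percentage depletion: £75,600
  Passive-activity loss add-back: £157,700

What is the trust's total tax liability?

Supplementary minimum tax:
  Adjusted income: £673,200 + £49,100 + £75,600 + £157,700 = £955,600
  Less exemption £85,000 → base £870,600
  £870,600 × 17% = £148,002

Standard income tax:
  £206,000 × 16% = £32,960
  £467,200 × 22% = £102,784
  → £135,744

£148,002 > £135,744, so the supplementary minimum tax is the binding amount.

£148,002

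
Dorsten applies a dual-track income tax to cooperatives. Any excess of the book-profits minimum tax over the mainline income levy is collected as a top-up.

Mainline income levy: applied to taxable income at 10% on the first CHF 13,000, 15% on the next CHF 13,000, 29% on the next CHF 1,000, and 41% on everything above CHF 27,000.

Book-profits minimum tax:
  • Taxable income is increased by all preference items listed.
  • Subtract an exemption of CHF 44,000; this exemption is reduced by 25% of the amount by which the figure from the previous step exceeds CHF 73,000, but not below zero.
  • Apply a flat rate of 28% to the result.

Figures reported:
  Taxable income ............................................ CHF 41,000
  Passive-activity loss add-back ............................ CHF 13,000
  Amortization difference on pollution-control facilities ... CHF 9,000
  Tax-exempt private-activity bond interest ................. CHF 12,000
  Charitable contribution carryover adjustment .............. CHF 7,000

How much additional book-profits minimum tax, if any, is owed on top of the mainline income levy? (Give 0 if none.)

Book-profits minimum tax:
  Adjusted income: CHF 41,000 + CHF 13,000 + CHF 9,000 + CHF 12,000 + CHF 7,000 = CHF 82,000
  Exemption: CHF 44,000 − 25% × (CHF 82,000 − CHF 73,000) = CHF 44,000 − CHF 2,250 = CHF 41,750
  Base: CHF 82,000 − CHF 41,750 = CHF 40,250
  CHF 40,250 × 28% = CHF 11,270

Mainline income levy:
  CHF 13,000 × 10% = CHF 1,300
  CHF 13,000 × 15% = CHF 1,950
  CHF 1,000 × 29% = CHF 290
  CHF 14,000 × 41% = CHF 5,740
  → CHF 9,280

Excess of book-profits minimum tax over mainline income levy: CHF 11,270 − CHF 9,280 = CHF 1,990.

CHF 1,990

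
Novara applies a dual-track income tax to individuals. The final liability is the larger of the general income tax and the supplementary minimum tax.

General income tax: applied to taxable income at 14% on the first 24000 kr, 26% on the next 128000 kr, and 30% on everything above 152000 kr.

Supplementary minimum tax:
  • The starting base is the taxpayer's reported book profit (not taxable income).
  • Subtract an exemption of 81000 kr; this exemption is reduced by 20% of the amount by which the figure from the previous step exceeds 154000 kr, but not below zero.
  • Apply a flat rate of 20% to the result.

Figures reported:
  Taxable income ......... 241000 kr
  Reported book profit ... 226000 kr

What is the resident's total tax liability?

63340 kr

Supplementary minimum tax:
  Base (reported book profit): 226000 kr
  Exemption: 81000 kr − 20% × (226000 kr − 154000 kr) = 81000 kr − 14400 kr = 66600 kr
  Base: 226000 kr − 66600 kr = 159400 kr
  159400 kr × 20% = 31880 kr

General income tax:
  24000 kr × 14% = 3360 kr
  128000 kr × 26% = 33280 kr
  89000 kr × 30% = 26700 kr
  → 63340 kr

63340 kr > 31880 kr, so the general income tax governs.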